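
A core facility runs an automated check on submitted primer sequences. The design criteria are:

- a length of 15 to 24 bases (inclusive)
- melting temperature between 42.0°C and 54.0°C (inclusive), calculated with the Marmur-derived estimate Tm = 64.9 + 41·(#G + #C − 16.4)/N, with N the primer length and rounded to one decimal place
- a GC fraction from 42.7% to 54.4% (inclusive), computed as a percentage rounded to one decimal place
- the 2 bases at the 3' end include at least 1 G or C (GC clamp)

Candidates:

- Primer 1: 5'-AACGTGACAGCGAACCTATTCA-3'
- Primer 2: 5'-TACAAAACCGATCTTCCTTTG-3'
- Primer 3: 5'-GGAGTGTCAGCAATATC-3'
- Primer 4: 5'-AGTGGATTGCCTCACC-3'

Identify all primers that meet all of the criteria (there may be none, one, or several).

Primer 1 (22 nt, A=8 T=4 G=4 C=6): length 22 ✓; Tm = 64.9 + 41·(10 − 16.4)/22 = 53.0°C ✓; GC 10/22 = 45.5% ✓; 3' end CA has 1 G/C ✓ — passes.
Primer 2 (21 nt, A=6 T=7 G=2 C=6): length 21 ✓; Tm = 64.9 + 41·(8 − 16.4)/21 = 48.5°C ✓; GC 8/21 = 38.1%, outside 42.7–54.4% ✗; 3' end TG has 1 G/C ✓ — fails.
Primer 3 (17 nt, A=5 T=4 G=5 C=3): length 17 ✓; Tm = 64.9 + 41·(8 − 16.4)/17 = 44.6°C ✓; GC 8/17 = 47.1% ✓; 3' end TC has 1 G/C ✓ — passes.
Primer 4 (16 nt, A=3 T=4 G=4 C=5): length 16 ✓; Tm = 64.9 + 41·(9 − 16.4)/16 = 45.9°C ✓; GC 9/16 = 56.3%, outside 42.7–54.4% ✗; 3' end CC has 2 G/C ✓ — fails.

Primer 1 and Primer 3.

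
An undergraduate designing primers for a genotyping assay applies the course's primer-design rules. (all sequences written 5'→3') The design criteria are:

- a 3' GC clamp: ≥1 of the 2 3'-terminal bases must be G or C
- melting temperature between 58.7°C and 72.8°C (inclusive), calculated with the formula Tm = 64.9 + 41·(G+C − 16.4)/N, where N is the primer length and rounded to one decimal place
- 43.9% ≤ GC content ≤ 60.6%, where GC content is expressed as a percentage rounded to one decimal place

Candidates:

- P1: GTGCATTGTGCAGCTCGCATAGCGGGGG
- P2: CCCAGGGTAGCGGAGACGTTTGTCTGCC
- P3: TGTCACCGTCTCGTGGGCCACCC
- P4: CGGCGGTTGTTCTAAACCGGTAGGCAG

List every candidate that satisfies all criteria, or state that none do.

P1 (28 nt, A=4 T=6 G=12 C=6): 3' end GG has 2 G/C ✓; Tm = 64.9 + 41·(18 − 16.4)/28 = 67.2°C ✓; GC 18/28 = 64.3%, outside 43.9–60.6% ✗ — fails.
P2 (28 nt, A=4 T=6 G=10 C=8): 3' end CC has 2 G/C ✓; Tm = 64.9 + 41·(18 − 16.4)/28 = 67.2°C ✓; GC 18/28 = 64.3%, outside 43.9–60.6% ✗ — fails.
P3 (23 nt, A=2 T=5 G=6 C=10): 3' end CC has 2 G/C ✓; Tm = 64.9 + 41·(16 − 16.4)/23 = 64.2°C ✓; GC 16/23 = 69.6%, outside 43.9–60.6% ✗ — fails.
P4 (27 nt, A=5 T=6 G=10 C=6): 3' end AG has 1 G/C ✓; Tm = 64.9 + 41·(16 − 16.4)/27 = 64.3°C ✓; GC 16/27 = 59.3% ✓ — passes.

P4 only.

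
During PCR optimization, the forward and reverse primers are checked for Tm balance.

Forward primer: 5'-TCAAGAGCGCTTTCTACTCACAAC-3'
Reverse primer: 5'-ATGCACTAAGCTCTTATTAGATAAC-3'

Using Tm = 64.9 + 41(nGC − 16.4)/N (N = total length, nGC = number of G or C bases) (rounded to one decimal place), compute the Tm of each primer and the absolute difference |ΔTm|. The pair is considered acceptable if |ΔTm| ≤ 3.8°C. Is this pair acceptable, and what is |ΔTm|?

|ΔTm| = 4.6°C; the pair is not acceptable.

Forward: G+C = 11, N = 24 → Tm = 64.9 + 41·(11 − 16.4)/24 = 55.7°C.
Reverse: G+C = 8, N = 25 → Tm = 64.9 + 41·(8 − 16.4)/25 = 51.1°C.
|ΔTm| = |55.7 − 51.1| = 4.6°C, > 3.8°C.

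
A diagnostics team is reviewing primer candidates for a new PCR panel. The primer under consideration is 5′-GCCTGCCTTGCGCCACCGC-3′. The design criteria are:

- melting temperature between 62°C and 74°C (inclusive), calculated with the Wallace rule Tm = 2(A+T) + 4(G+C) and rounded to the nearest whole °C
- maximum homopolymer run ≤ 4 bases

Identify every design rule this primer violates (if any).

Meets all criteria.

Base counts: A=1, T=3, G=5, C=10 (length 19).
Tm: Tm = 2·4 + 4·15 = 68°C ✓
homopolymer run: longest run = 2 ✓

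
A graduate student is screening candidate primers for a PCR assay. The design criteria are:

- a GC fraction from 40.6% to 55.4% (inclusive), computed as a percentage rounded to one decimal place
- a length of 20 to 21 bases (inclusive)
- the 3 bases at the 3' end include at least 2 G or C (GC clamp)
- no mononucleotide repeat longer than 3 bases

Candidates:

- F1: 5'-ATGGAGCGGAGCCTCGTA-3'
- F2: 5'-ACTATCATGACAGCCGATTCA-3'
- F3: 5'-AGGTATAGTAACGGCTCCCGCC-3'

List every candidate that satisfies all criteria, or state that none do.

None of the candidates satisfy all criteria.

F1 (18 nt, A=4 T=3 G=7 C=4): GC 11/18 = 61.1%, outside 40.6–55.4% ✗; length 18, outside 20–21 ✗; 3' end GTA has 1 G/C, need ≥2 ✗; longest run = 2 ✓ — fails.
F2 (21 nt, A=7 T=5 G=3 C=6): GC 9/21 = 42.9% ✓; length 21 ✓; 3' end TCA has 1 G/C, need ≥2 ✗; longest run = 2 ✓ — fails.
F3 (22 nt, A=5 T=4 G=6 C=7): GC 13/22 = 59.1%, outside 40.6–55.4% ✗; length 22, outside 20–21 ✗; 3' end GCC has 3 G/C ✓; longest run = 3 ✓ — fails.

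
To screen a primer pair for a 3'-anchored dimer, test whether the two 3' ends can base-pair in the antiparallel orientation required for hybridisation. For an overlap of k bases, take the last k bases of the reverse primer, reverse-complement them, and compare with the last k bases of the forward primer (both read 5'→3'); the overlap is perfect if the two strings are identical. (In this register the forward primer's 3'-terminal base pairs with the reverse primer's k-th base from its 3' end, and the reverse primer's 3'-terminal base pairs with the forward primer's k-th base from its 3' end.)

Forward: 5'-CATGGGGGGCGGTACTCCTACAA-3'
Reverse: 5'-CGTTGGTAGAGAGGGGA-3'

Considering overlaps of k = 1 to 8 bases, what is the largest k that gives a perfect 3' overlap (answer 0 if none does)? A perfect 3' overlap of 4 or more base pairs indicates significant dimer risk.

Last 8 bases (5'→3') — forward …TCCTACAA, reverse …AGAGGGGA.
Reverse complement of the reverse primer's last 8 bases: TCCCCTCT; its first k bases are the reverse complement of the reverse primer's last k bases, so a perfect k-base overlap needs the forward primer's last k bases to equal them.
Comparing (forward last k vs required): k=1: A vs T ✗; k=2: AA vs TC ✗; k=3: CAA vs TCC ✗; k=4: ACAA vs TCCC ✗; k=5: TACAA vs TCCCC ✗; k=6: CTACAA vs TCCCCT ✗; k=7: CCTACAA vs TCCCCTC ✗; k=8: TCCTACAA vs TCCCCTCT ✗.
No overlap length from 1 to 8 is perfect, so the longest perfect 3' overlap is 0.

Longest perfect overlap: 0 complementary base pairs; below the dimer-risk threshold (threshold 4).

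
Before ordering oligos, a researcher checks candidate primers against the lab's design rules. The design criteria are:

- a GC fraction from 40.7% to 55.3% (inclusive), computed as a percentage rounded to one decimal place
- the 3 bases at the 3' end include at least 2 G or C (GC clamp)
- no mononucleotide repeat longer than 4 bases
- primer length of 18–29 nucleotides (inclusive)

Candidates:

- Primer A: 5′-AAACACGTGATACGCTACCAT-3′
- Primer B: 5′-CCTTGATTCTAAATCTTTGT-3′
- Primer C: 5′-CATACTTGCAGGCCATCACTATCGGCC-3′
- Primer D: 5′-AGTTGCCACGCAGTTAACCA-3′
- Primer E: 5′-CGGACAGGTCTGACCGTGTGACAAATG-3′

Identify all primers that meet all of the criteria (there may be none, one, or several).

Primer A (21 nt, A=8 T=4 G=3 C=6): GC 9/21 = 42.9% ✓; 3' end CAT has 1 G/C, need ≥2 ✗; longest run = 3 ✓; length 21 ✓ — fails.
Primer B (20 nt, A=4 T=10 G=2 C=4): GC 6/20 = 30.0%, outside 40.7–55.3% ✗; 3' end TGT has 1 G/C, need ≥2 ✗; longest run = 3 ✓; length 20 ✓ — fails.
Primer C (27 nt, A=6 T=6 G=5 C=10): GC 15/27 = 55.6%, outside 40.7–55.3% ✗; 3' end GCC has 3 G/C ✓; longest run = 2 ✓; length 27 ✓ — fails.
Primer D (20 nt, A=6 T=4 G=4 C=6): GC 10/20 = 50.0% ✓; 3' end CCA has 2 G/C ✓; longest run = 2 ✓; length 20 ✓ — passes.
Primer E (27 nt, A=7 T=5 G=9 C=6): GC 15/27 = 55.6%, outside 40.7–55.3% ✗; 3' end ATG has 1 G/C, need ≥2 ✗; longest run = 3 ✓; length 27 ✓ — fails.

Primer D only.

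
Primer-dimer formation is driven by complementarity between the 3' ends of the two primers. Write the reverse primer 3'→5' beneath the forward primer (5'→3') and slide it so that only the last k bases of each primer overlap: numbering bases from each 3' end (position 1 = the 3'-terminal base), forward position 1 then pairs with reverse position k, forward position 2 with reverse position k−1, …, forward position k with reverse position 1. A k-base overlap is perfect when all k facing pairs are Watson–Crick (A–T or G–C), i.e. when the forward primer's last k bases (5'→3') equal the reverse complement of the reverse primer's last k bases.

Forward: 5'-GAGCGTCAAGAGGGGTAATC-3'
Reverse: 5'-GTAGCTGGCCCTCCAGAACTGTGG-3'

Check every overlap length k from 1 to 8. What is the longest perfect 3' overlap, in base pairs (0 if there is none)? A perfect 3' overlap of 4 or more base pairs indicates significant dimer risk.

Longest perfect overlap: 1 complementary base pair; below the dimer-risk threshold (threshold 4).

Last 8 bases (5'→3') — forward …GGGTAATC, reverse …AACTGTGG.
Reverse complement of the reverse primer's last 8 bases: CCACAGTT; its first k bases are the reverse complement of the reverse primer's last k bases, so a perfect k-base overlap needs the forward primer's last k bases to equal them.
Comparing (forward last k vs required): k=1: C vs C ✓; k=2: TC vs CC ✗; k=3: ATC vs CCA ✗; k=4: AATC vs CCAC ✗; k=5: TAATC vs CCACA ✗; k=6: GTAATC vs CCACAG ✗; k=7: GGTAATC vs CCACAGT ✗; k=8: GGGTAATC vs CCACAGTT ✗.
Only k = 1 is perfect, so the longest perfect 3' overlap is 1.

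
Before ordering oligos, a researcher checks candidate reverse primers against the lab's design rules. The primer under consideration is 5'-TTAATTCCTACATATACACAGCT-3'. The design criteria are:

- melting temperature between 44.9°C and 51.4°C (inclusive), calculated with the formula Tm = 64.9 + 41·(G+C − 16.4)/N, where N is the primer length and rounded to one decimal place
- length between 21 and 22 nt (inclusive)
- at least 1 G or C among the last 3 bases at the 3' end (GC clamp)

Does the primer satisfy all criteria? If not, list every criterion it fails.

Fails: length.

Base counts: A=8, T=8, G=1, C=6 (length 23).
Tm: Tm = 64.9 + 41·(7 − 16.4)/23 = 48.1°C ✓
length: length 23, outside 21–22 ✗
GC clamp: 3' end GCT has 2 G/C ✓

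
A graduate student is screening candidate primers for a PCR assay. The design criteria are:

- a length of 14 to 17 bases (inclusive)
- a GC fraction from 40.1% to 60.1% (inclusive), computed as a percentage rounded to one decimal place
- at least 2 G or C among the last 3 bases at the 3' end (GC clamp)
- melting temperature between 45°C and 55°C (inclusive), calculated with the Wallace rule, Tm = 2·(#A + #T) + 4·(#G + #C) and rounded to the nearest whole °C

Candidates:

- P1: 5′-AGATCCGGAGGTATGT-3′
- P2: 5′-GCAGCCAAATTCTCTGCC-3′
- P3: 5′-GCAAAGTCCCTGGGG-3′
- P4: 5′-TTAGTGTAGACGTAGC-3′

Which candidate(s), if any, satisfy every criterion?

P4 only.

P1 (16 nt, A=4 T=4 G=6 C=2): length 16 ✓; GC 8/16 = 50.0% ✓; 3' end TGT has 1 G/C, need ≥2 ✗; Tm = 2·8 + 4·8 = 48°C ✓ — fails.
P2 (18 nt, A=4 T=4 G=3 C=7): length 18, outside 14–17 ✗; GC 10/18 = 55.6% ✓; 3' end GCC has 3 G/C ✓; Tm = 2·8 + 4·10 = 56°C, outside 45–55°C ✗ — fails.
P3 (15 nt, A=3 T=2 G=6 C=4): length 15 ✓; GC 10/15 = 66.7%, outside 40.1–60.1% ✗; 3' end GGG has 3 G/C ✓; Tm = 2·5 + 4·10 = 50°C ✓ — fails.
P4 (16 nt, A=4 T=5 G=5 C=2): length 16 ✓; GC 7/16 = 43.8% ✓; 3' end AGC has 2 G/C ✓; Tm = 2·9 + 4·7 = 46°C ✓ — passes.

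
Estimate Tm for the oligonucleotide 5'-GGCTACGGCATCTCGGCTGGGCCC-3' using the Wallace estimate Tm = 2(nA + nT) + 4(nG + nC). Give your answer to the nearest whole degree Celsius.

Base counts: A=2, T=4, G=9, C=9 (length 24).
Tm = 2·(2+4) + 4·(9+9) = 2·6 + 4·18 = 12 + 72 = 84°C.

84°C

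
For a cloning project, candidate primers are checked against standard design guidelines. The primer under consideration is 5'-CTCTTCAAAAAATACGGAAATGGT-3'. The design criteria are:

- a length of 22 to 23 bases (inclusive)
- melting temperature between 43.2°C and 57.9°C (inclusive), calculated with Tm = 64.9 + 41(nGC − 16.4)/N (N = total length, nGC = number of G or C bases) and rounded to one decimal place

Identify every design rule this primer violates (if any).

Fails: length.

Base counts: A=10, T=6, G=4, C=4 (length 24).
length: length 24, outside 22–23 ✗
Tm: Tm = 64.9 + 41·(8 − 16.4)/24 = 50.6°C ✓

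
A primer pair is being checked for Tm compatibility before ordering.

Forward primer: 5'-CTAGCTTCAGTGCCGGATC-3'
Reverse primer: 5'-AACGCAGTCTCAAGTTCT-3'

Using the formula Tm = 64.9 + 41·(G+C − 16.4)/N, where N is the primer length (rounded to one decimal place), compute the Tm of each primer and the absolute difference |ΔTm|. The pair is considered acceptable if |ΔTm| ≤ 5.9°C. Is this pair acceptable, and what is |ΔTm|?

|ΔTm| = 7.4°C; the pair is not acceptable.

Forward: G+C = 11, N = 19 → Tm = 64.9 + 41·(11 − 16.4)/19 = 53.2°C.
Reverse: G+C = 8, N = 18 → Tm = 64.9 + 41·(8 − 16.4)/18 = 45.8°C.
|ΔTm| = |53.2 − 45.8| = 7.4°C, > 5.9°C.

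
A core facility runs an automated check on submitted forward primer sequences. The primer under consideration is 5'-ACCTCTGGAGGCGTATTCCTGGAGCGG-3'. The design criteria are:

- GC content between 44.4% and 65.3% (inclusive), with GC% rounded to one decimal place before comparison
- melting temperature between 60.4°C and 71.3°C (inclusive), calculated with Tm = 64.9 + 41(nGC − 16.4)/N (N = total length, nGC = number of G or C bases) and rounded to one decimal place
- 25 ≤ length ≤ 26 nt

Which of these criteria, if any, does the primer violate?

Base counts: A=4, T=6, G=10, C=7 (length 27).
GC content: GC 17/27 = 63.0% ✓
Tm: Tm = 64.9 + 41·(17 − 16.4)/27 = 65.8°C ✓
length: length 27, outside 25–26 ✗

Fails: length.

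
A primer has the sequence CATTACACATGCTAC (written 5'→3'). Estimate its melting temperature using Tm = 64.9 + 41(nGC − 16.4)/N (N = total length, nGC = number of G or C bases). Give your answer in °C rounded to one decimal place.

Base counts: A=5, T=4, G=1, C=5; G+C = 6, N = 15.
Tm = 64.9 + 41·(6 − 16.4)/15 = 64.9 + -426.40/15 = 36.5°C.

36.5°C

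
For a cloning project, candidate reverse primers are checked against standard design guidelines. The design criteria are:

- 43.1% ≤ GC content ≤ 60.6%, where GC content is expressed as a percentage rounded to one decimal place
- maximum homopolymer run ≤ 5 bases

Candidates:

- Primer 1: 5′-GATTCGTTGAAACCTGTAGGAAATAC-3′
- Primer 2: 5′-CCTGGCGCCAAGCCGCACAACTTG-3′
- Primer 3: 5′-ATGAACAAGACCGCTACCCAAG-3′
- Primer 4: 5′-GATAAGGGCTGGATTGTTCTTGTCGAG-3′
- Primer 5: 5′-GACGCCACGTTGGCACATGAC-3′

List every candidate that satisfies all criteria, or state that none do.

Primer 3 and Primer 4.

Primer 1 (26 nt, A=9 T=7 G=6 C=4): GC 10/26 = 38.5%, outside 43.1–60.6% ✗; longest run = 3 ✓ — fails.
Primer 2 (24 nt, A=5 T=3 G=6 C=10): GC 16/24 = 66.7%, outside 43.1–60.6% ✗; longest run = 2 ✓ — fails.
Primer 3 (22 nt, A=9 T=2 G=4 C=7): GC 11/22 = 50.0% ✓; longest run = 3 ✓ — passes.
Primer 4 (27 nt, A=5 T=9 G=10 C=3): GC 13/27 = 48.1% ✓; longest run = 3 ✓ — passes.
Primer 5 (21 nt, A=5 T=3 G=6 C=7): GC 13/21 = 61.9%, outside 43.1–60.6% ✗; longest run = 2 ✓ — fails.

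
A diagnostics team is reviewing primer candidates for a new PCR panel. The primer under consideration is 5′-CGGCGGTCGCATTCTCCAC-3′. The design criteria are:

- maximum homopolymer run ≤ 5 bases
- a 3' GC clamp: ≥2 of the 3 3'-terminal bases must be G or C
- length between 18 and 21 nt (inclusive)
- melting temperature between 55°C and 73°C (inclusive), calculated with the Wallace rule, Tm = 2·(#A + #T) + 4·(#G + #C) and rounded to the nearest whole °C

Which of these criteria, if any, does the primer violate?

Base counts: A=2, T=4, G=5, C=8 (length 19).
homopolymer run: longest run = 2 ✓
GC clamp: 3' end CAC has 2 G/C ✓
length: length 19 ✓
Tm: Tm = 2·6 + 4·13 = 64°C ✓

Meets all criteria.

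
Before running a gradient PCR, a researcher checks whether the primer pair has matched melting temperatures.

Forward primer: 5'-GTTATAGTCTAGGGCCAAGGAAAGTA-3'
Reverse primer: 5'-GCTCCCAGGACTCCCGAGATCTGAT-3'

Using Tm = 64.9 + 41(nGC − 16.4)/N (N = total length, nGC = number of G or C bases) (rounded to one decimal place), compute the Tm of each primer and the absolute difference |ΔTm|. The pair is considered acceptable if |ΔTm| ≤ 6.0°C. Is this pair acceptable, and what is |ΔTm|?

|ΔTm| = 6.2°C; the pair is not acceptable.

Forward: G+C = 11, N = 26 → Tm = 64.9 + 41·(11 − 16.4)/26 = 56.4°C.
Reverse: G+C = 15, N = 25 → Tm = 64.9 + 41·(15 − 16.4)/25 = 62.6°C.
|ΔTm| = |56.4 − 62.6| = 6.2°C, > 6.0°C.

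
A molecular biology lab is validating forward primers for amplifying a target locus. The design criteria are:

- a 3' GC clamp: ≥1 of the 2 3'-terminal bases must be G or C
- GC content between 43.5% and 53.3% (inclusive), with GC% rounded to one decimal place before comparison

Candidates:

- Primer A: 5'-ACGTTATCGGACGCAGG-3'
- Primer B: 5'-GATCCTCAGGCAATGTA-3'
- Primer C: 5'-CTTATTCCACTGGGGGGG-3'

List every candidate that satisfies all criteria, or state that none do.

Primer A (17 nt, A=4 T=3 G=6 C=4): 3' end GG has 2 G/C ✓; GC 10/17 = 58.8%, outside 43.5–53.3% ✗ — fails.
Primer B (17 nt, A=5 T=4 G=4 C=4): 3' end TA has 0 G/C, need ≥1 ✗; GC 8/17 = 47.1% ✓ — fails.
Primer C (18 nt, A=2 T=5 G=7 C=4): 3' end GG has 2 G/C ✓; GC 11/18 = 61.1%, outside 43.5–53.3% ✗ — fails.

None of the candidates satisfy all criteria.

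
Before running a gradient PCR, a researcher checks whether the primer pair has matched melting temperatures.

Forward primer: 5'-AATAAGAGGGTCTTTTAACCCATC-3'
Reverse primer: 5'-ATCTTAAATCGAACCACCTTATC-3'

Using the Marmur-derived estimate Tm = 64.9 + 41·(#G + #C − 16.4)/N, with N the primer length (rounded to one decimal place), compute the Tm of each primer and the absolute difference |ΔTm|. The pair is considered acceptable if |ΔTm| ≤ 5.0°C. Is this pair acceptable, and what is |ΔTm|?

|ΔTm| = 2.4°C; the pair is acceptable.

Forward: G+C = 9, N = 24 → Tm = 64.9 + 41·(9 − 16.4)/24 = 52.3°C.
Reverse: G+C = 8, N = 23 → Tm = 64.9 + 41·(8 − 16.4)/23 = 49.9°C.
|ΔTm| = |52.3 − 49.9| = 2.4°C, ≤ 5.0°C.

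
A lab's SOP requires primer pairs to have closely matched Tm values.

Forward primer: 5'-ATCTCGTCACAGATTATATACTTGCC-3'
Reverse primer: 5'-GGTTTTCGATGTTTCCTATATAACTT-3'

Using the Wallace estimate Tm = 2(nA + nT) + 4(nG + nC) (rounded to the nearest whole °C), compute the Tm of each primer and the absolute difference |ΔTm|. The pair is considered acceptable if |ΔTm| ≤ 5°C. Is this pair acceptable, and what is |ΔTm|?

Forward: A=7 T=9 G=3 C=7 → Tm = 2·16 + 4·10 = 72°C.
Reverse: A=5 T=13 G=4 C=4 → Tm = 2·18 + 4·8 = 68°C.
|ΔTm| = |72 − 68| = 4°C, ≤ 5°C.

|ΔTm| = 4°C; the pair is acceptable.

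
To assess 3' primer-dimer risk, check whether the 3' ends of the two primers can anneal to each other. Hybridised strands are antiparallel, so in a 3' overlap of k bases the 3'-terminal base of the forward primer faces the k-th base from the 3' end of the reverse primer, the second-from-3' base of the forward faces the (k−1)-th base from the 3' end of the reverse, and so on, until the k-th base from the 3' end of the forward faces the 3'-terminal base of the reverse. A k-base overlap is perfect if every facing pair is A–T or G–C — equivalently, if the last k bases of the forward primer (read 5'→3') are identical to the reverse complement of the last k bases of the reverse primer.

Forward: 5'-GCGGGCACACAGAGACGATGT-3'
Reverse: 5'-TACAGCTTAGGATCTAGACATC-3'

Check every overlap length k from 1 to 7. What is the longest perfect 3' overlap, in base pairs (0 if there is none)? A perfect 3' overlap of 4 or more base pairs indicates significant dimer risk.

Longest perfect overlap: 5 complementary base pairs; significant dimer risk (threshold 4).

Last 7 bases (5'→3') — forward …ACGATGT, reverse …AGACATC.
Reverse complement of the reverse primer's last 7 bases: GATGTCT; its first k bases are the reverse complement of the reverse primer's last k bases, so a perfect k-base overlap needs the forward primer's last k bases to equal them.
Comparing (forward last k vs required): k=1: T vs G ✗; k=2: GT vs GA ✗; k=3: TGT vs GAT ✗; k=4: ATGT vs GATG ✗; k=5: GATGT vs GATGT ✓; k=6: CGATGT vs GATGTC ✗; k=7: ACGATGT vs GATGTCT ✗.
Only k = 5 is perfect, so the longest perfect 3' overlap is 5.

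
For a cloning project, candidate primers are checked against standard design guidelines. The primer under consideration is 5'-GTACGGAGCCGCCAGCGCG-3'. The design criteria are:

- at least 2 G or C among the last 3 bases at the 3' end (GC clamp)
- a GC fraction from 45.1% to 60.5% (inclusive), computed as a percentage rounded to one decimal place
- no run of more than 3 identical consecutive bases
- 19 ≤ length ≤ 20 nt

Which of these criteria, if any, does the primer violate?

Fails: GC content.

Base counts: A=3, T=1, G=8, C=7 (length 19).
GC clamp: 3' end GCG has 3 G/C ✓
GC content: GC 15/19 = 78.9%, outside 45.1–60.5% ✗
homopolymer run: longest run = 2 ✓
length: length 19 ✓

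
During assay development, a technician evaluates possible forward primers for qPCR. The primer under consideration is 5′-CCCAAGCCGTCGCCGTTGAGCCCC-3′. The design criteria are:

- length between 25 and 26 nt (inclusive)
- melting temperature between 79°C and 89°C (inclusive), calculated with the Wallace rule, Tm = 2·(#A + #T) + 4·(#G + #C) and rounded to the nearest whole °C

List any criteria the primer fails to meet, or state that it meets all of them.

Fails: length.

Base counts: A=3, T=3, G=6, C=12 (length 24).
length: length 24, outside 25–26 ✗
Tm: Tm = 2·6 + 4·18 = 84°C ✓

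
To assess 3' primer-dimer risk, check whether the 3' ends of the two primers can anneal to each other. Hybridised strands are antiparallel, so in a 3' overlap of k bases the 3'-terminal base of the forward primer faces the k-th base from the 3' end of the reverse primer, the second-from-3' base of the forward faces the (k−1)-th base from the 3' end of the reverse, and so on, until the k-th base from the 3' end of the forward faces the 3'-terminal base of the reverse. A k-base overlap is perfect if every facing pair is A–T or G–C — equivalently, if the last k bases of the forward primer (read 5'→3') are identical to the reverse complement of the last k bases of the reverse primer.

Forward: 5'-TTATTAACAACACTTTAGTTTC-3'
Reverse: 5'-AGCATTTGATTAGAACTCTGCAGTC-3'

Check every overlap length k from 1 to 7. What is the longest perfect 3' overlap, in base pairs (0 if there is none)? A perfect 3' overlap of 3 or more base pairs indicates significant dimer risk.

Longest perfect overlap: 0 complementary base pairs; below the dimer-risk threshold (threshold 3).

Last 7 bases (5'→3') — forward …TAGTTTC, reverse …TGCAGTC.
Reverse complement of the reverse primer's last 7 bases: GACTGCA; its first k bases are the reverse complement of the reverse primer's last k bases, so a perfect k-base overlap needs the forward primer's last k bases to equal them.
Comparing (forward last k vs required): k=1: C vs G ✗; k=2: TC vs GA ✗; k=3: TTC vs GAC ✗; k=4: TTTC vs GACT ✗; k=5: GTTTC vs GACTG ✗; k=6: AGTTTC vs GACTGC ✗; k=7: TAGTTTC vs GACTGCA ✗.
No overlap length from 1 to 7 is perfect, so the longest perfect 3' overlap is 0.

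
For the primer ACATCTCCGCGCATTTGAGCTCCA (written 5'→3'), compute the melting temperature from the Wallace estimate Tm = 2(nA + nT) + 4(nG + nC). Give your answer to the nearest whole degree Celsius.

Base counts: A=5, T=6, G=4, C=9 (length 24).
Tm = 2·(5+6) + 4·(4+9) = 2·11 + 4·13 = 22 + 52 = 74°C.

74°C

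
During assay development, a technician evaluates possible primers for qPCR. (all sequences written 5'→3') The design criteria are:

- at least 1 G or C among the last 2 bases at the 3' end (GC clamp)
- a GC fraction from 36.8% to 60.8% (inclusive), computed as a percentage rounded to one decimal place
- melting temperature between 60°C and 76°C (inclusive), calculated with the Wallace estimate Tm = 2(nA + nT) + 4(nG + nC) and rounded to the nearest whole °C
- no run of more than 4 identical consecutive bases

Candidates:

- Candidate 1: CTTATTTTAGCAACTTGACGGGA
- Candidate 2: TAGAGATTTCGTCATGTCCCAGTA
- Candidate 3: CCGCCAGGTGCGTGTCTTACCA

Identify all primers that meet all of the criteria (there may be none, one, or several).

Candidate 1 only.

Candidate 1 (23 nt, A=6 T=8 G=5 C=4): 3' end GA has 1 G/C ✓; GC 9/23 = 39.1% ✓; Tm = 2·14 + 4·9 = 64°C ✓; longest run = 4 ✓ — passes.
Candidate 2 (24 nt, A=6 T=8 G=5 C=5): 3' end TA has 0 G/C, need ≥1 ✗; GC 10/24 = 41.7% ✓; Tm = 2·14 + 4·10 = 68°C ✓; longest run = 3 ✓ — fails.
Candidate 3 (22 nt, A=3 T=5 G=6 C=8): 3' end CA has 1 G/C ✓; GC 14/22 = 63.6%, outside 36.8–60.8% ✗; Tm = 2·8 + 4·14 = 72°C ✓; longest run = 2 ✓ — fails.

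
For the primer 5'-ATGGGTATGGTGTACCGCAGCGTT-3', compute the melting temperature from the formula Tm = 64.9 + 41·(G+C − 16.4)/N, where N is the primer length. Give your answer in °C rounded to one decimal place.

Base counts: A=4, T=7, G=9, C=4; G+C = 13, N = 24.
Tm = 64.9 + 41·(13 − 16.4)/24 = 64.9 + -139.40/24 = 59.1°C.

59.1°C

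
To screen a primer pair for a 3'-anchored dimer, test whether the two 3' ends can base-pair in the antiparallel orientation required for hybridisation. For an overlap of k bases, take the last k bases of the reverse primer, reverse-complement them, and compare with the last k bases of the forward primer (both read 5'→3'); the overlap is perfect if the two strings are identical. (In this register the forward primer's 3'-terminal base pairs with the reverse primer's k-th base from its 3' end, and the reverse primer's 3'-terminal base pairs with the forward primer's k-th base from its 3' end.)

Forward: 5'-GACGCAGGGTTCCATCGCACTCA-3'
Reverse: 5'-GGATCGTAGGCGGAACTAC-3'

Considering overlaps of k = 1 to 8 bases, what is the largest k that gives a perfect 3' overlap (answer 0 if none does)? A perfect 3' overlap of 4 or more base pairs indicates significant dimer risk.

Last 8 bases (5'→3') — forward …CGCACTCA, reverse …GGAACTAC.
Reverse complement of the reverse primer's last 8 bases: GTAGTTCC; its first k bases are the reverse complement of the reverse primer's last k bases, so a perfect k-base overlap needs the forward primer's last k bases to equal them.
Comparing (forward last k vs required): k=1: A vs G ✗; k=2: CA vs GT ✗; k=3: TCA vs GTA ✗; k=4: CTCA vs GTAG ✗; k=5: ACTCA vs GTAGT ✗; k=6: CACTCA vs GTAGTT ✗; k=7: GCACTCA vs GTAGTTC ✗; k=8: CGCACTCA vs GTAGTTCC ✗.
No overlap length from 1 to 8 is perfect, so the longest perfect 3' overlap is 0.

Longest perfect overlap: 0 complementary base pairs; below the dimer-risk threshold (threshold 4).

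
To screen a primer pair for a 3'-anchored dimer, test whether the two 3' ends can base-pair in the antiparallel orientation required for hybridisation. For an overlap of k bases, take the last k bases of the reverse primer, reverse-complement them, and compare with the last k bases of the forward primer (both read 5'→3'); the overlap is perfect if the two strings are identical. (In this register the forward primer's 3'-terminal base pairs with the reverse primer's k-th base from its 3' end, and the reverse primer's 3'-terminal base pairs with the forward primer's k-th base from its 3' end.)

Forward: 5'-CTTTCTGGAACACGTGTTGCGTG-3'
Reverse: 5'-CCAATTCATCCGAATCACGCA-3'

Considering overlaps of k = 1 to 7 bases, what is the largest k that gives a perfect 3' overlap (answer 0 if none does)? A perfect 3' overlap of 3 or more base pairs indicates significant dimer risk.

Longest perfect overlap: 6 complementary base pairs; significant dimer risk (threshold 3).

Last 7 bases (5'→3') — forward …TTGCGTG, reverse …TCACGCA.
Reverse complement of the reverse primer's last 7 bases: TGCGTGA; its first k bases are the reverse complement of the reverse primer's last k bases, so a perfect k-base overlap needs the forward primer's last k bases to equal them.
Comparing (forward last k vs required): k=1: G vs T ✗; k=2: TG vs TG ✓; k=3: GTG vs TGC ✗; k=4: CGTG vs TGCG ✗; k=5: GCGTG vs TGCGT ✗; k=6: TGCGTG vs TGCGTG ✓; k=7: TTGCGTG vs TGCGTGA ✗.
Perfect overlaps at k = 2, 6; the largest is 6.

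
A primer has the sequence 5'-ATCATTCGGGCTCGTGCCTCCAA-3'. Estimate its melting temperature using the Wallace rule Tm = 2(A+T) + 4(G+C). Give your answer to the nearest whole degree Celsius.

Base counts: A=4, T=6, G=5, C=8 (length 23).
Tm = 2·(4+6) + 4·(5+8) = 2·10 + 4·13 = 20 + 52 = 72°C.

72°C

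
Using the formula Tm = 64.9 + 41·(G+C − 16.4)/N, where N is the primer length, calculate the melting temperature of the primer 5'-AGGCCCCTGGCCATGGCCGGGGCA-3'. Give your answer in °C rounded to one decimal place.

Base counts: A=3, T=2, G=10, C=9; G+C = 19, N = 24.
Tm = 64.9 + 41·(19 − 16.4)/24 = 64.9 + 106.60/24 = 69.3°C.

69.3°C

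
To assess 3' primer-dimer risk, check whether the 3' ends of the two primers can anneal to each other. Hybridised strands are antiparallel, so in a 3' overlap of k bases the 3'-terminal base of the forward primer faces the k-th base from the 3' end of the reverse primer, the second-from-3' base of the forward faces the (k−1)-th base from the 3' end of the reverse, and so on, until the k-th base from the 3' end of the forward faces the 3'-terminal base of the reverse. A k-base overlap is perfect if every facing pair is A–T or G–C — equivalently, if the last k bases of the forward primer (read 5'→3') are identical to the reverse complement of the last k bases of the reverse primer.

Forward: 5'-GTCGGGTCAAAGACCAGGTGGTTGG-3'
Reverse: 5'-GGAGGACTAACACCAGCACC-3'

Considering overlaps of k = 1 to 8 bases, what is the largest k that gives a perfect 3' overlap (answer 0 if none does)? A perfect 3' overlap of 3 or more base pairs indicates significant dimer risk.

Last 8 bases (5'→3') — forward …GTGGTTGG, reverse …CCAGCACC.
Reverse complement of the reverse primer's last 8 bases: GGTGCTGG; its first k bases are the reverse complement of the reverse primer's last k bases, so a perfect k-base overlap needs the forward primer's last k bases to equal them.
Comparing (forward last k vs required): k=1: G vs G ✓; k=2: GG vs GG ✓; k=3: TGG vs GGT ✗; k=4: TTGG vs GGTG ✗; k=5: GTTGG vs GGTGC ✗; k=6: GGTTGG vs GGTGCT ✗; k=7: TGGTTGG vs GGTGCTG ✗; k=8: GTGGTTGG vs GGTGCTGG ✗.
Perfect overlaps at k = 1, 2; the largest is 2.

Longest perfect overlap: 2 complementary base pairs; below the dimer-risk threshold (threshold 3).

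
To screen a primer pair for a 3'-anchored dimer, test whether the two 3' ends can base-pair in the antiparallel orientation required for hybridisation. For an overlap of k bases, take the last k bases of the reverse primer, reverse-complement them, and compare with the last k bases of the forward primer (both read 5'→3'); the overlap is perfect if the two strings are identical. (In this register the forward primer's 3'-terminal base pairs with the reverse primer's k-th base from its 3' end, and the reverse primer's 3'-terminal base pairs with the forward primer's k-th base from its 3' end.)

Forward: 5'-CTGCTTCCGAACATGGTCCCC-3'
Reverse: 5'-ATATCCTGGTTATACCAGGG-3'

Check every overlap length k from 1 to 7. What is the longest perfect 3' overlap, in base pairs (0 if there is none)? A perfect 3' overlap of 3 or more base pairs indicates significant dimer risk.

Longest perfect overlap: 3 complementary base pairs; significant dimer risk (threshold 3).

Last 7 bases (5'→3') — forward …GGTCCCC, reverse …ACCAGGG.
Reverse complement of the reverse primer's last 7 bases: CCCTGGT; its first k bases are the reverse complement of the reverse primer's last k bases, so a perfect k-base overlap needs the forward primer's last k bases to equal them.
Comparing (forward last k vs required): k=1: C vs C ✓; k=2: CC vs CC ✓; k=3: CCC vs CCC ✓; k=4: CCCC vs CCCT ✗; k=5: TCCCC vs CCCTG ✗; k=6: GTCCCC vs CCCTGG ✗; k=7: GGTCCCC vs CCCTGGT ✗.
Perfect overlaps at k = 1, 2, 3; the largest is 3.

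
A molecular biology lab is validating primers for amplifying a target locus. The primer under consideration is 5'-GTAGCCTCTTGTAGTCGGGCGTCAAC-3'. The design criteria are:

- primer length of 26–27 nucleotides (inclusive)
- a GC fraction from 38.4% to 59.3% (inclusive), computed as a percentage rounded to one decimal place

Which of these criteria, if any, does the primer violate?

Meets all criteria.

Base counts: A=4, T=7, G=8, C=7 (length 26).
length: length 26 ✓
GC content: GC 15/26 = 57.7% ✓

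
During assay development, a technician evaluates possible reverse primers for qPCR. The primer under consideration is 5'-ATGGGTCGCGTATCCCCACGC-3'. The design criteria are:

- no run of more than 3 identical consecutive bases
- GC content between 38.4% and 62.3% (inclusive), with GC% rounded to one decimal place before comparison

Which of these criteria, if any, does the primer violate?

Fails: homopolymer run, GC content.

Base counts: A=3, T=4, G=6, C=8 (length 21).
homopolymer run: longest run = 4, exceeds 3 ✗
GC content: GC 14/21 = 66.7%, outside 38.4–62.3% ✗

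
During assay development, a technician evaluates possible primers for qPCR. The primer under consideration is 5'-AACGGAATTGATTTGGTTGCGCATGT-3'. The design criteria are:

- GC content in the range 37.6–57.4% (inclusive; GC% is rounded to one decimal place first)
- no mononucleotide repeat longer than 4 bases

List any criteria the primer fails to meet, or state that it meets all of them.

Base counts: A=6, T=9, G=8, C=3 (length 26).
GC content: GC 11/26 = 42.3% ✓
homopolymer run: longest run = 3 ✓

Meets all criteria.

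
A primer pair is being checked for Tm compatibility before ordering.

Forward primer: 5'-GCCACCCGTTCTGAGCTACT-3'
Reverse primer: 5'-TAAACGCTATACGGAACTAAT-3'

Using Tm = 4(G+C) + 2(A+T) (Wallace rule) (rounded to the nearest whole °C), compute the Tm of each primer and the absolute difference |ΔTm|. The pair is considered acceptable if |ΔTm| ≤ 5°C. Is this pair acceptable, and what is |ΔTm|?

Forward: A=3 T=5 G=4 C=8 → Tm = 2·8 + 4·12 = 64°C.
Reverse: A=9 T=5 G=3 C=4 → Tm = 2·14 + 4·7 = 56°C.
|ΔTm| = |64 − 56| = 8°C, > 5°C.

|ΔTm| = 8°C; the pair is not acceptable.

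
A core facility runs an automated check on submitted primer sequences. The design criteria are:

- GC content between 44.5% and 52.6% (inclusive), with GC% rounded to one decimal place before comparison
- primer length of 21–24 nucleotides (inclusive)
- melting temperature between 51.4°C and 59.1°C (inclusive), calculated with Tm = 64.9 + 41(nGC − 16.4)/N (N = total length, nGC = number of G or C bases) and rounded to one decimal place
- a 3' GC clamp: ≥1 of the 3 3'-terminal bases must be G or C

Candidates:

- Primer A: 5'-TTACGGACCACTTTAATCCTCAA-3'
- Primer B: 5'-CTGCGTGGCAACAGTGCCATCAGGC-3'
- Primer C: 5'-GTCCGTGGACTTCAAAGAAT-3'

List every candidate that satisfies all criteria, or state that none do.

Primer A (23 nt, A=7 T=7 G=2 C=7): GC 9/23 = 39.1%, outside 44.5–52.6% ✗; length 23 ✓; Tm = 64.9 + 41·(9 − 16.4)/23 = 51.7°C ✓; 3' end CAA has 1 G/C ✓ — fails.
Primer B (25 nt, A=5 T=4 G=8 C=8): GC 16/25 = 64.0%, outside 44.5–52.6% ✗; length 25, outside 21–24 ✗; Tm = 64.9 + 41·(16 − 16.4)/25 = 64.2°C, outside 51.4–59.1°C ✗; 3' end GGC has 3 G/C ✓ — fails.
Primer C (20 nt, A=6 T=5 G=5 C=4): GC 9/20 = 45.0% ✓; length 20, outside 21–24 ✗; Tm = 64.9 + 41·(9 − 16.4)/20 = 49.7°C, outside 51.4–59.1°C ✗; 3' end AAT has 0 G/C, need ≥1 ✗ — fails.

None of the candidates satisfy all criteria.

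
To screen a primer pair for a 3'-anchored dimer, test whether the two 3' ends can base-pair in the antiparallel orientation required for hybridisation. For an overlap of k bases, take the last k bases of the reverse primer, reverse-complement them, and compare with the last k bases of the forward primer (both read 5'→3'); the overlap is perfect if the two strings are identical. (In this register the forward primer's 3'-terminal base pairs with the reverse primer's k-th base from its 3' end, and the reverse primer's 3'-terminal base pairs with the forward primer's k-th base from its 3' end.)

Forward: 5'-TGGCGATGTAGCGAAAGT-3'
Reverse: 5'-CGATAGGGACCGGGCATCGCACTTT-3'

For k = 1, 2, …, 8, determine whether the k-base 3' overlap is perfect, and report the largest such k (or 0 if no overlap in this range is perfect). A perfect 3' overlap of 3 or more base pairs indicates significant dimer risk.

Longest perfect overlap: 5 complementary base pairs; significant dimer risk (threshold 3).

Last 8 bases (5'→3') — forward …GCGAAAGT, reverse …CGCACTTT.
Reverse complement of the reverse primer's last 8 bases: AAAGTGCG; its first k bases are the reverse complement of the reverse primer's last k bases, so a perfect k-base overlap needs the forward primer's last k bases to equal them.
Comparing (forward last k vs required): k=1: T vs A ✗; k=2: GT vs AA ✗; k=3: AGT vs AAA ✗; k=4: AAGT vs AAAG ✗; k=5: AAAGT vs AAAGT ✓; k=6: GAAAGT vs AAAGTG ✗; k=7: CGAAAGT vs AAAGTGC ✗; k=8: GCGAAAGT vs AAAGTGCG ✗.
Only k = 5 is perfect, so the longest perfect 3' overlap is 5.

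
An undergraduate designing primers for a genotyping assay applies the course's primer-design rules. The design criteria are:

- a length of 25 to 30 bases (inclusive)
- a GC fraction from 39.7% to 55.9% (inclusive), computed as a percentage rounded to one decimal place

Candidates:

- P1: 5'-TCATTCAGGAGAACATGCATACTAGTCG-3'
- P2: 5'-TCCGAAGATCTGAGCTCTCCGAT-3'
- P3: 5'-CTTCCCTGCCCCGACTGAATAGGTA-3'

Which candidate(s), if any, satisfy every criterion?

P1 only.

P1 (28 nt, A=9 T=7 G=6 C=6): length 28 ✓; GC 12/28 = 42.9% ✓ — passes.
P2 (23 nt, A=5 T=6 G=5 C=7): length 23, outside 25–30 ✗; GC 12/23 = 52.2% ✓ — fails.
P3 (25 nt, A=5 T=6 G=5 C=9): length 25 ✓; GC 14/25 = 56.0%, outside 39.7–55.9% ✗ — fails.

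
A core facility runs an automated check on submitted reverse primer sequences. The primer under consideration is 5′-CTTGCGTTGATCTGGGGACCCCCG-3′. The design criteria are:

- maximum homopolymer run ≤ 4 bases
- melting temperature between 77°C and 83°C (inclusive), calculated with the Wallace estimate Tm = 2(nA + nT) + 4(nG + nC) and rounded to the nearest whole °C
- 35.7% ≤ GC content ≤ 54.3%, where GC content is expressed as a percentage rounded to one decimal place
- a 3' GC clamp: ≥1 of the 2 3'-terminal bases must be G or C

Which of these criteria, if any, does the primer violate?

Fails: homopolymer run, GC content.

Base counts: A=2, T=6, G=8, C=8 (length 24).
homopolymer run: longest run = 5, exceeds 4 ✗
Tm: Tm = 2·8 + 4·16 = 80°C ✓
GC content: GC 16/24 = 66.7%, outside 35.7–54.3% ✗
GC clamp: 3' end CG has 2 G/C ✓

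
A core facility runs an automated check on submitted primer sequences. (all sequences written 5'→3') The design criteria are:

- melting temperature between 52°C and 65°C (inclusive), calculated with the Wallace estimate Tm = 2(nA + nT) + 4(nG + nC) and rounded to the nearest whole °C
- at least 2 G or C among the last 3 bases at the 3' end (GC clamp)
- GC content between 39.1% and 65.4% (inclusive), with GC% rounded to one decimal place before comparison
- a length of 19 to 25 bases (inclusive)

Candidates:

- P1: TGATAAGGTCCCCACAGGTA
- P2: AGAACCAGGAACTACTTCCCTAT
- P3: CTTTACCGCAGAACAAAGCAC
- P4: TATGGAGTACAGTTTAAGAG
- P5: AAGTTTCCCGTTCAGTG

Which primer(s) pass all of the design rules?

P3 only.

P1 (20 nt, A=6 T=4 G=5 C=5): Tm = 2·10 + 4·10 = 60°C ✓; 3' end GTA has 1 G/C, need ≥2 ✗; GC 10/20 = 50.0% ✓; length 20 ✓ — fails.
P2 (23 nt, A=8 T=5 G=3 C=7): Tm = 2·13 + 4·10 = 66°C, outside 52–65°C ✗; 3' end TAT has 0 G/C, need ≥2 ✗; GC 10/23 = 43.5% ✓; length 23 ✓ — fails.
P3 (21 nt, A=8 T=3 G=3 C=7): Tm = 2·11 + 4·10 = 62°C ✓; 3' end CAC has 2 G/C ✓; GC 10/21 = 47.6% ✓; length 21 ✓ — passes.
P4 (20 nt, A=7 T=6 G=6 C=1): Tm = 2·13 + 4·7 = 54°C ✓; 3' end GAG has 2 G/C ✓; GC 7/20 = 35.0%, outside 39.1–65.4% ✗; length 20 ✓ — fails.
P5 (17 nt, A=3 T=6 G=4 C=4): Tm = 2·9 + 4·8 = 50°C, outside 52–65°C ✗; 3' end GTG has 2 G/C ✓; GC 8/17 = 47.1% ✓; length 17, outside 19–25 ✗ — fails.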